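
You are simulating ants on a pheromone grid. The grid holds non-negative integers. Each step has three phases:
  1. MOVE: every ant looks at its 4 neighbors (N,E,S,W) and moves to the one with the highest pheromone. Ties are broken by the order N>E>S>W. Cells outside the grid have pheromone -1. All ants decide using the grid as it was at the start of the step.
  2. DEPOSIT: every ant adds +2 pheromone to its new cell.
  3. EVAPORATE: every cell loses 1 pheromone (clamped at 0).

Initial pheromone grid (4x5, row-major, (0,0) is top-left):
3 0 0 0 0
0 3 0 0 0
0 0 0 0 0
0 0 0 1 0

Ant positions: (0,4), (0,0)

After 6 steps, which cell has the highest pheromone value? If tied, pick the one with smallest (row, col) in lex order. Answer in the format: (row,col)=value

Step 1: ant0:(0,4)->S->(1,4) | ant1:(0,0)->E->(0,1)
  grid max=2 at (0,0)
Step 2: ant0:(1,4)->N->(0,4) | ant1:(0,1)->S->(1,1)
  grid max=3 at (1,1)
Step 3: ant0:(0,4)->S->(1,4) | ant1:(1,1)->N->(0,1)
  grid max=2 at (1,1)
Step 4: ant0:(1,4)->N->(0,4) | ant1:(0,1)->S->(1,1)
  grid max=3 at (1,1)
Step 5: ant0:(0,4)->S->(1,4) | ant1:(1,1)->N->(0,1)
  grid max=2 at (1,1)
Step 6: ant0:(1,4)->N->(0,4) | ant1:(0,1)->S->(1,1)
  grid max=3 at (1,1)
Final grid:
  0 0 0 0 1
  0 3 0 0 0
  0 0 0 0 0
  0 0 0 0 0
Max pheromone 3 at (1,1)

Answer: (1,1)=3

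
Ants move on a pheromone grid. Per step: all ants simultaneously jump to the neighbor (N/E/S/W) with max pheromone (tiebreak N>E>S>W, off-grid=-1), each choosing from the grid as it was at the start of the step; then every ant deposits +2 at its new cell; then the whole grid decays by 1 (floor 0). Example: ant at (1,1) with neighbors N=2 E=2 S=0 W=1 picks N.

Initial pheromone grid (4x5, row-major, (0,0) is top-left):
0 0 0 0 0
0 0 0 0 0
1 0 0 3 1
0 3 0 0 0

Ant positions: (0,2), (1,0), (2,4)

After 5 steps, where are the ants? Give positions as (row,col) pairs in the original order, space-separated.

Step 1: ant0:(0,2)->E->(0,3) | ant1:(1,0)->S->(2,0) | ant2:(2,4)->W->(2,3)
  grid max=4 at (2,3)
Step 2: ant0:(0,3)->E->(0,4) | ant1:(2,0)->N->(1,0) | ant2:(2,3)->N->(1,3)
  grid max=3 at (2,3)
Step 3: ant0:(0,4)->S->(1,4) | ant1:(1,0)->S->(2,0) | ant2:(1,3)->S->(2,3)
  grid max=4 at (2,3)
Step 4: ant0:(1,4)->N->(0,4) | ant1:(2,0)->N->(1,0) | ant2:(2,3)->N->(1,3)
  grid max=3 at (2,3)
Step 5: ant0:(0,4)->S->(1,4) | ant1:(1,0)->S->(2,0) | ant2:(1,3)->S->(2,3)
  grid max=4 at (2,3)

(1,4) (2,0) (2,3)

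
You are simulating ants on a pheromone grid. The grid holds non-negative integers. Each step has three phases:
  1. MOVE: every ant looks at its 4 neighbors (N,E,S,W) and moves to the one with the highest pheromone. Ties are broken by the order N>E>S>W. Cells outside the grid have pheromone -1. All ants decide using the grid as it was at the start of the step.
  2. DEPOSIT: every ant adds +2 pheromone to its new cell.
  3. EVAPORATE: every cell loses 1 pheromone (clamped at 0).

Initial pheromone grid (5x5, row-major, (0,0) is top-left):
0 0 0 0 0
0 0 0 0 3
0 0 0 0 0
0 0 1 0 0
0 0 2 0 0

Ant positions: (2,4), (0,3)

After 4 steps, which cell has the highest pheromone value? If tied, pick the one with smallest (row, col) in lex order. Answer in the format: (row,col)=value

Step 1: ant0:(2,4)->N->(1,4) | ant1:(0,3)->E->(0,4)
  grid max=4 at (1,4)
Step 2: ant0:(1,4)->N->(0,4) | ant1:(0,4)->S->(1,4)
  grid max=5 at (1,4)
Step 3: ant0:(0,4)->S->(1,4) | ant1:(1,4)->N->(0,4)
  grid max=6 at (1,4)
Step 4: ant0:(1,4)->N->(0,4) | ant1:(0,4)->S->(1,4)
  grid max=7 at (1,4)
Final grid:
  0 0 0 0 4
  0 0 0 0 7
  0 0 0 0 0
  0 0 0 0 0
  0 0 0 0 0
Max pheromone 7 at (1,4)

Answer: (1,4)=7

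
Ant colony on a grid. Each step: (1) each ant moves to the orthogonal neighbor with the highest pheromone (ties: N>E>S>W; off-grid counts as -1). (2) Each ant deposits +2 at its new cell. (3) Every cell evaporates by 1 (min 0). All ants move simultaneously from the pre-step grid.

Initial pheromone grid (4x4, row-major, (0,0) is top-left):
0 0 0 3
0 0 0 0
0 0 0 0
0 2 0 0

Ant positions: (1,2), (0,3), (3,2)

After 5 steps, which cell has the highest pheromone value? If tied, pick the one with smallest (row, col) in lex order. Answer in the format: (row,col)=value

Step 1: ant0:(1,2)->N->(0,2) | ant1:(0,3)->S->(1,3) | ant2:(3,2)->W->(3,1)
  grid max=3 at (3,1)
Step 2: ant0:(0,2)->E->(0,3) | ant1:(1,3)->N->(0,3) | ant2:(3,1)->N->(2,1)
  grid max=5 at (0,3)
Step 3: ant0:(0,3)->S->(1,3) | ant1:(0,3)->S->(1,3) | ant2:(2,1)->S->(3,1)
  grid max=4 at (0,3)
Step 4: ant0:(1,3)->N->(0,3) | ant1:(1,3)->N->(0,3) | ant2:(3,1)->N->(2,1)
  grid max=7 at (0,3)
Step 5: ant0:(0,3)->S->(1,3) | ant1:(0,3)->S->(1,3) | ant2:(2,1)->S->(3,1)
  grid max=6 at (0,3)
Final grid:
  0 0 0 6
  0 0 0 5
  0 0 0 0
  0 3 0 0
Max pheromone 6 at (0,3)

Answer: (0,3)=6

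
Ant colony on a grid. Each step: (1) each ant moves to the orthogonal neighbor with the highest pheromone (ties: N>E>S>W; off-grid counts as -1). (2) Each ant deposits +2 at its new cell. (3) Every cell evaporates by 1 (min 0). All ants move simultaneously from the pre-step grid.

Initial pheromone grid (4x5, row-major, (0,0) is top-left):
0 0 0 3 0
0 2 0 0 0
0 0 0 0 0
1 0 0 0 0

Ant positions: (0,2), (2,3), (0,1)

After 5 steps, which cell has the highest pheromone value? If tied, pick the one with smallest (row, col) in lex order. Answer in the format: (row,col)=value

Step 1: ant0:(0,2)->E->(0,3) | ant1:(2,3)->N->(1,3) | ant2:(0,1)->S->(1,1)
  grid max=4 at (0,3)
Step 2: ant0:(0,3)->S->(1,3) | ant1:(1,3)->N->(0,3) | ant2:(1,1)->N->(0,1)
  grid max=5 at (0,3)
Step 3: ant0:(1,3)->N->(0,3) | ant1:(0,3)->S->(1,3) | ant2:(0,1)->S->(1,1)
  grid max=6 at (0,3)
Step 4: ant0:(0,3)->S->(1,3) | ant1:(1,3)->N->(0,3) | ant2:(1,1)->N->(0,1)
  grid max=7 at (0,3)
Step 5: ant0:(1,3)->N->(0,3) | ant1:(0,3)->S->(1,3) | ant2:(0,1)->S->(1,1)
  grid max=8 at (0,3)
Final grid:
  0 0 0 8 0
  0 3 0 5 0
  0 0 0 0 0
  0 0 0 0 0
Max pheromone 8 at (0,3)

Answer: (0,3)=8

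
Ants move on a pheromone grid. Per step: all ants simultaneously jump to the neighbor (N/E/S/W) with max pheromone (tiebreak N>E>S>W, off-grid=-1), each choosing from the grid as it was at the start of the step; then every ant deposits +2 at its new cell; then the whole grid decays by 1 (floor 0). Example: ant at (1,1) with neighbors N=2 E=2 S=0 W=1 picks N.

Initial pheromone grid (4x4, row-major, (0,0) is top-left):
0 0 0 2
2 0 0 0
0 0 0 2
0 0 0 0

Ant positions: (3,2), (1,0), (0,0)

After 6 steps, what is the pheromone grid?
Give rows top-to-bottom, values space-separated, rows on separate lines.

After step 1: ants at (2,2),(0,0),(1,0)
  1 0 0 1
  3 0 0 0
  0 0 1 1
  0 0 0 0
After step 2: ants at (2,3),(1,0),(0,0)
  2 0 0 0
  4 0 0 0
  0 0 0 2
  0 0 0 0
After step 3: ants at (1,3),(0,0),(1,0)
  3 0 0 0
  5 0 0 1
  0 0 0 1
  0 0 0 0
After step 4: ants at (2,3),(1,0),(0,0)
  4 0 0 0
  6 0 0 0
  0 0 0 2
  0 0 0 0
After step 5: ants at (1,3),(0,0),(1,0)
  5 0 0 0
  7 0 0 1
  0 0 0 1
  0 0 0 0
After step 6: ants at (2,3),(1,0),(0,0)
  6 0 0 0
  8 0 0 0
  0 0 0 2
  0 0 0 0

6 0 0 0
8 0 0 0
0 0 0 2
0 0 0 0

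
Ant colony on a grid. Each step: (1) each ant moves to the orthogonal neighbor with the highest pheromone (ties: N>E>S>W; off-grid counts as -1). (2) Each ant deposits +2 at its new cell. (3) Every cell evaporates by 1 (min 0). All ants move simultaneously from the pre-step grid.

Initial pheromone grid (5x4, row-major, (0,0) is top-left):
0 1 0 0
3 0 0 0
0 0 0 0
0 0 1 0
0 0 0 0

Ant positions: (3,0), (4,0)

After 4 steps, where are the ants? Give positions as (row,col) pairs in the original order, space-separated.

Step 1: ant0:(3,0)->N->(2,0) | ant1:(4,0)->N->(3,0)
  grid max=2 at (1,0)
Step 2: ant0:(2,0)->N->(1,0) | ant1:(3,0)->N->(2,0)
  grid max=3 at (1,0)
Step 3: ant0:(1,0)->S->(2,0) | ant1:(2,0)->N->(1,0)
  grid max=4 at (1,0)
Step 4: ant0:(2,0)->N->(1,0) | ant1:(1,0)->S->(2,0)
  grid max=5 at (1,0)

(1,0) (2,0)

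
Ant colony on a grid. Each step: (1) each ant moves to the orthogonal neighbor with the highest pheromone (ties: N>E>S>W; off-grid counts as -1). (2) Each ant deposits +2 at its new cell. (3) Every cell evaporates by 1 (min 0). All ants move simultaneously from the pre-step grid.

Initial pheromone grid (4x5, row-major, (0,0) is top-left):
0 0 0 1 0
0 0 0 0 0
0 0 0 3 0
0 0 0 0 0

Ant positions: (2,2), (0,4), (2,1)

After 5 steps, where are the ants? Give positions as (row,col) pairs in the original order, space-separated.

Step 1: ant0:(2,2)->E->(2,3) | ant1:(0,4)->W->(0,3) | ant2:(2,1)->N->(1,1)
  grid max=4 at (2,3)
Step 2: ant0:(2,3)->N->(1,3) | ant1:(0,3)->E->(0,4) | ant2:(1,1)->N->(0,1)
  grid max=3 at (2,3)
Step 3: ant0:(1,3)->S->(2,3) | ant1:(0,4)->W->(0,3) | ant2:(0,1)->E->(0,2)
  grid max=4 at (2,3)
Step 4: ant0:(2,3)->N->(1,3) | ant1:(0,3)->W->(0,2) | ant2:(0,2)->E->(0,3)
  grid max=3 at (0,3)
Step 5: ant0:(1,3)->N->(0,3) | ant1:(0,2)->E->(0,3) | ant2:(0,3)->W->(0,2)
  grid max=6 at (0,3)

(0,3) (0,3) (0,2)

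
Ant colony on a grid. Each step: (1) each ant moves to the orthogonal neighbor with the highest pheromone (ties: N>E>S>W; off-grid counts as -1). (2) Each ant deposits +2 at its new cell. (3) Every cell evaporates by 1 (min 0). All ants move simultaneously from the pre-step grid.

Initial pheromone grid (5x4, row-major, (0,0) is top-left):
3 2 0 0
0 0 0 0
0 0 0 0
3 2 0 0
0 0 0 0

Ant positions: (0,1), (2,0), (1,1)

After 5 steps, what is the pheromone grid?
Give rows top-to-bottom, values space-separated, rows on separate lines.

After step 1: ants at (0,0),(3,0),(0,1)
  4 3 0 0
  0 0 0 0
  0 0 0 0
  4 1 0 0
  0 0 0 0
After step 2: ants at (0,1),(3,1),(0,0)
  5 4 0 0
  0 0 0 0
  0 0 0 0
  3 2 0 0
  0 0 0 0
After step 3: ants at (0,0),(3,0),(0,1)
  6 5 0 0
  0 0 0 0
  0 0 0 0
  4 1 0 0
  0 0 0 0
After step 4: ants at (0,1),(3,1),(0,0)
  7 6 0 0
  0 0 0 0
  0 0 0 0
  3 2 0 0
  0 0 0 0
After step 5: ants at (0,0),(3,0),(0,1)
  8 7 0 0
  0 0 0 0
  0 0 0 0
  4 1 0 0
  0 0 0 0

8 7 0 0
0 0 0 0
0 0 0 0
4 1 0 0
0 0 0 0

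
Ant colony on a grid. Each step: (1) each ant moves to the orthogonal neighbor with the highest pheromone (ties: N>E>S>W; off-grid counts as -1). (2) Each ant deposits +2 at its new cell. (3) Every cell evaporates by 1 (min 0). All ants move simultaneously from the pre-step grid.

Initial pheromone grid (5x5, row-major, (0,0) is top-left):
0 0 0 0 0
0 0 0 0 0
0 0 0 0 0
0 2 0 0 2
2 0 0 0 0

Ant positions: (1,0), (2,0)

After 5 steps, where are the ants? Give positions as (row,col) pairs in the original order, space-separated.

Step 1: ant0:(1,0)->N->(0,0) | ant1:(2,0)->N->(1,0)
  grid max=1 at (0,0)
Step 2: ant0:(0,0)->S->(1,0) | ant1:(1,0)->N->(0,0)
  grid max=2 at (0,0)
Step 3: ant0:(1,0)->N->(0,0) | ant1:(0,0)->S->(1,0)
  grid max=3 at (0,0)
Step 4: ant0:(0,0)->S->(1,0) | ant1:(1,0)->N->(0,0)
  grid max=4 at (0,0)
Step 5: ant0:(1,0)->N->(0,0) | ant1:(0,0)->S->(1,0)
  grid max=5 at (0,0)

(0,0) (1,0)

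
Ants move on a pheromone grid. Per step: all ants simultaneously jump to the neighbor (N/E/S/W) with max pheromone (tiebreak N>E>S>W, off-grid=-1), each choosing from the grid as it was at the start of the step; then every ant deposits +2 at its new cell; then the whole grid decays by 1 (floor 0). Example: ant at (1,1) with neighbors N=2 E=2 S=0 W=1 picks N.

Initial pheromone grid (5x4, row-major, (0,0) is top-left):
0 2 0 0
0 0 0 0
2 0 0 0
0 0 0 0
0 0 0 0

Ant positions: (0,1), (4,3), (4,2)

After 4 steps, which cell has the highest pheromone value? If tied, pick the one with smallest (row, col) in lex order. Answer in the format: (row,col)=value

Answer: (3,2)=4

Derivation:
Step 1: ant0:(0,1)->E->(0,2) | ant1:(4,3)->N->(3,3) | ant2:(4,2)->N->(3,2)
  grid max=1 at (0,1)
Step 2: ant0:(0,2)->W->(0,1) | ant1:(3,3)->W->(3,2) | ant2:(3,2)->E->(3,3)
  grid max=2 at (0,1)
Step 3: ant0:(0,1)->E->(0,2) | ant1:(3,2)->E->(3,3) | ant2:(3,3)->W->(3,2)
  grid max=3 at (3,2)
Step 4: ant0:(0,2)->W->(0,1) | ant1:(3,3)->W->(3,2) | ant2:(3,2)->E->(3,3)
  grid max=4 at (3,2)
Final grid:
  0 2 0 0
  0 0 0 0
  0 0 0 0
  0 0 4 4
  0 0 0 0
Max pheromone 4 at (3,2)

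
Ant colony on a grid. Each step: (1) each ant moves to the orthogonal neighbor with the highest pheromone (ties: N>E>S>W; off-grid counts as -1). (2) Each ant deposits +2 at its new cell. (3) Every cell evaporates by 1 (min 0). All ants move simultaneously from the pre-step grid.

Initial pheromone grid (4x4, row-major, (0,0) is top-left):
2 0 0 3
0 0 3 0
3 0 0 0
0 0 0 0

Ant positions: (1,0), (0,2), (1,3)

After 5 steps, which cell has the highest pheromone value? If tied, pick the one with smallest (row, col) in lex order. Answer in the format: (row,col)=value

Answer: (0,3)=10

Derivation:
Step 1: ant0:(1,0)->S->(2,0) | ant1:(0,2)->E->(0,3) | ant2:(1,3)->N->(0,3)
  grid max=6 at (0,3)
Step 2: ant0:(2,0)->N->(1,0) | ant1:(0,3)->S->(1,3) | ant2:(0,3)->S->(1,3)
  grid max=5 at (0,3)
Step 3: ant0:(1,0)->S->(2,0) | ant1:(1,3)->N->(0,3) | ant2:(1,3)->N->(0,3)
  grid max=8 at (0,3)
Step 4: ant0:(2,0)->N->(1,0) | ant1:(0,3)->S->(1,3) | ant2:(0,3)->S->(1,3)
  grid max=7 at (0,3)
Step 5: ant0:(1,0)->S->(2,0) | ant1:(1,3)->N->(0,3) | ant2:(1,3)->N->(0,3)
  grid max=10 at (0,3)
Final grid:
  0 0 0 10
  0 0 0 4
  4 0 0 0
  0 0 0 0
Max pheromone 10 at (0,3)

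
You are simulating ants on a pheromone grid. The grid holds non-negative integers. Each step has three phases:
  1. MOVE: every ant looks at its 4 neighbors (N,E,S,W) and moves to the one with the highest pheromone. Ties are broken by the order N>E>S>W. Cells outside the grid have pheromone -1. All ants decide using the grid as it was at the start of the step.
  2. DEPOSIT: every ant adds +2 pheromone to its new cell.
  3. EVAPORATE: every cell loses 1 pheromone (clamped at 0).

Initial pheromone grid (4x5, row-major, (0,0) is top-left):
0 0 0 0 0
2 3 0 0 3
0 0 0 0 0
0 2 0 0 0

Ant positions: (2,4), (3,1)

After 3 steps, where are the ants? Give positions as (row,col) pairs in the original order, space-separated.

Step 1: ant0:(2,4)->N->(1,4) | ant1:(3,1)->N->(2,1)
  grid max=4 at (1,4)
Step 2: ant0:(1,4)->N->(0,4) | ant1:(2,1)->N->(1,1)
  grid max=3 at (1,1)
Step 3: ant0:(0,4)->S->(1,4) | ant1:(1,1)->N->(0,1)
  grid max=4 at (1,4)

(1,4) (0,1)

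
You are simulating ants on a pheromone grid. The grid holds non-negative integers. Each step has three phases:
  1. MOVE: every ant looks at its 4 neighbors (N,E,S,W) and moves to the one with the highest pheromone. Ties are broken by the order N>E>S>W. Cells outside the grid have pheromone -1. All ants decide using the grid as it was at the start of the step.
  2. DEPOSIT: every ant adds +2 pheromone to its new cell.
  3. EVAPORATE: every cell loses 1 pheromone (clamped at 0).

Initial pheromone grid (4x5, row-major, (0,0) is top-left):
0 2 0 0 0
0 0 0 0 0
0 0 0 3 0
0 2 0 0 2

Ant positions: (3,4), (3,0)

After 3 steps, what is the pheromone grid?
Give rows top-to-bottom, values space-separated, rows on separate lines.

After step 1: ants at (2,4),(3,1)
  0 1 0 0 0
  0 0 0 0 0
  0 0 0 2 1
  0 3 0 0 1
After step 2: ants at (2,3),(2,1)
  0 0 0 0 0
  0 0 0 0 0
  0 1 0 3 0
  0 2 0 0 0
After step 3: ants at (1,3),(3,1)
  0 0 0 0 0
  0 0 0 1 0
  0 0 0 2 0
  0 3 0 0 0

0 0 0 0 0
0 0 0 1 0
0 0 0 2 0
0 3 0 0 0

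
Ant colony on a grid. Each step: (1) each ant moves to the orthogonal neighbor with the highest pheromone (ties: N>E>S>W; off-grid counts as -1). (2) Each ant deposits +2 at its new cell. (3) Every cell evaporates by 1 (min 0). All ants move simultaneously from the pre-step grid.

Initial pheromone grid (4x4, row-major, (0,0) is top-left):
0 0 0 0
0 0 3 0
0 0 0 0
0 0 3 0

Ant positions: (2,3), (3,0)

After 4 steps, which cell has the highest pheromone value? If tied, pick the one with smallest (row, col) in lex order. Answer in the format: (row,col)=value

Answer: (1,2)=3

Derivation:
Step 1: ant0:(2,3)->N->(1,3) | ant1:(3,0)->N->(2,0)
  grid max=2 at (1,2)
Step 2: ant0:(1,3)->W->(1,2) | ant1:(2,0)->N->(1,0)
  grid max=3 at (1,2)
Step 3: ant0:(1,2)->N->(0,2) | ant1:(1,0)->N->(0,0)
  grid max=2 at (1,2)
Step 4: ant0:(0,2)->S->(1,2) | ant1:(0,0)->E->(0,1)
  grid max=3 at (1,2)
Final grid:
  0 1 0 0
  0 0 3 0
  0 0 0 0
  0 0 0 0
Max pheromone 3 at (1,2)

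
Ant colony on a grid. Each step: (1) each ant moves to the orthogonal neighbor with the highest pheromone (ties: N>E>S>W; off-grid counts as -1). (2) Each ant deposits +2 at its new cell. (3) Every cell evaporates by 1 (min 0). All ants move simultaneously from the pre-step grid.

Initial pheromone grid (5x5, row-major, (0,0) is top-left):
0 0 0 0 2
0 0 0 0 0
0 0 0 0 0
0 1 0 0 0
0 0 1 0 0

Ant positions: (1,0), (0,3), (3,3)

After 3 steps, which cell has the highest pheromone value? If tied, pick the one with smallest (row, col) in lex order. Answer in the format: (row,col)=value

Answer: (0,4)=3

Derivation:
Step 1: ant0:(1,0)->N->(0,0) | ant1:(0,3)->E->(0,4) | ant2:(3,3)->N->(2,3)
  grid max=3 at (0,4)
Step 2: ant0:(0,0)->E->(0,1) | ant1:(0,4)->S->(1,4) | ant2:(2,3)->N->(1,3)
  grid max=2 at (0,4)
Step 3: ant0:(0,1)->E->(0,2) | ant1:(1,4)->N->(0,4) | ant2:(1,3)->E->(1,4)
  grid max=3 at (0,4)
Final grid:
  0 0 1 0 3
  0 0 0 0 2
  0 0 0 0 0
  0 0 0 0 0
  0 0 0 0 0
Max pheromone 3 at (0,4)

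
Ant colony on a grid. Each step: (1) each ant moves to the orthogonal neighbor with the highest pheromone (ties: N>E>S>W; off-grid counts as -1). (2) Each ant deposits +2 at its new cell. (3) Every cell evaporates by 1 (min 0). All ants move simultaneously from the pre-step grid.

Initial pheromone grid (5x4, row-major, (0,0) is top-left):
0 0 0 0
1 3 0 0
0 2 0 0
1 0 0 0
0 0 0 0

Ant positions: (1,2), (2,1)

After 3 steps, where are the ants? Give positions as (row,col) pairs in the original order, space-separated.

Step 1: ant0:(1,2)->W->(1,1) | ant1:(2,1)->N->(1,1)
  grid max=6 at (1,1)
Step 2: ant0:(1,1)->S->(2,1) | ant1:(1,1)->S->(2,1)
  grid max=5 at (1,1)
Step 3: ant0:(2,1)->N->(1,1) | ant1:(2,1)->N->(1,1)
  grid max=8 at (1,1)

(1,1) (1,1)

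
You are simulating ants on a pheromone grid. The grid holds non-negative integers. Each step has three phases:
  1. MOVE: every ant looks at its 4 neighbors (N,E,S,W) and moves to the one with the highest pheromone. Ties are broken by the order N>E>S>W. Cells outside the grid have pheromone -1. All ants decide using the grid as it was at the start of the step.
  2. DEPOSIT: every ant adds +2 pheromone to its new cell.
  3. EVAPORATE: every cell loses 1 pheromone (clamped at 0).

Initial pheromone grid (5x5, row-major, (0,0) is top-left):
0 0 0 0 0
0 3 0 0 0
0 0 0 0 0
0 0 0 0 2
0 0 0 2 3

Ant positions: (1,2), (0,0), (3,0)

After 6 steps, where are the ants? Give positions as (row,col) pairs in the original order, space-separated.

Step 1: ant0:(1,2)->W->(1,1) | ant1:(0,0)->E->(0,1) | ant2:(3,0)->N->(2,0)
  grid max=4 at (1,1)
Step 2: ant0:(1,1)->N->(0,1) | ant1:(0,1)->S->(1,1) | ant2:(2,0)->N->(1,0)
  grid max=5 at (1,1)
Step 3: ant0:(0,1)->S->(1,1) | ant1:(1,1)->N->(0,1) | ant2:(1,0)->E->(1,1)
  grid max=8 at (1,1)
Step 4: ant0:(1,1)->N->(0,1) | ant1:(0,1)->S->(1,1) | ant2:(1,1)->N->(0,1)
  grid max=9 at (1,1)
Step 5: ant0:(0,1)->S->(1,1) | ant1:(1,1)->N->(0,1) | ant2:(0,1)->S->(1,1)
  grid max=12 at (1,1)
Step 6: ant0:(1,1)->N->(0,1) | ant1:(0,1)->S->(1,1) | ant2:(1,1)->N->(0,1)
  grid max=13 at (1,1)

(0,1) (1,1) (0,1)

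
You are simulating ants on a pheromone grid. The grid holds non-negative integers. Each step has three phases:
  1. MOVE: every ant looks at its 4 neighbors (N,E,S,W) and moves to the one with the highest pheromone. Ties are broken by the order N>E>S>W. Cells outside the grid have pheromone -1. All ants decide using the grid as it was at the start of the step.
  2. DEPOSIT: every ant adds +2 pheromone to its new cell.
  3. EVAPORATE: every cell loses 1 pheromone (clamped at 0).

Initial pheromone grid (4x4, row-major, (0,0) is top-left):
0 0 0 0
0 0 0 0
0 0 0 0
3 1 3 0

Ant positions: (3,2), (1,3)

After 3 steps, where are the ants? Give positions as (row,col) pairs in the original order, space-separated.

Step 1: ant0:(3,2)->W->(3,1) | ant1:(1,3)->N->(0,3)
  grid max=2 at (3,0)
Step 2: ant0:(3,1)->E->(3,2) | ant1:(0,3)->S->(1,3)
  grid max=3 at (3,2)
Step 3: ant0:(3,2)->W->(3,1) | ant1:(1,3)->N->(0,3)
  grid max=2 at (3,1)

(3,1) (0,3)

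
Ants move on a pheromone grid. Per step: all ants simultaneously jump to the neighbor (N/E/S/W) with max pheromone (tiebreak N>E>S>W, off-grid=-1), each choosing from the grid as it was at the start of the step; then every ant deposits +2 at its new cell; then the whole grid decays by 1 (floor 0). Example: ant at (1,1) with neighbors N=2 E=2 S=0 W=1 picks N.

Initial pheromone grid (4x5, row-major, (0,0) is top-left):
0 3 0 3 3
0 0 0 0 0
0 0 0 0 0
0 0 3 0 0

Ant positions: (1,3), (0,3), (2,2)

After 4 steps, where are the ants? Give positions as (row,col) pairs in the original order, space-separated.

Step 1: ant0:(1,3)->N->(0,3) | ant1:(0,3)->E->(0,4) | ant2:(2,2)->S->(3,2)
  grid max=4 at (0,3)
Step 2: ant0:(0,3)->E->(0,4) | ant1:(0,4)->W->(0,3) | ant2:(3,2)->N->(2,2)
  grid max=5 at (0,3)
Step 3: ant0:(0,4)->W->(0,3) | ant1:(0,3)->E->(0,4) | ant2:(2,2)->S->(3,2)
  grid max=6 at (0,3)
Step 4: ant0:(0,3)->E->(0,4) | ant1:(0,4)->W->(0,3) | ant2:(3,2)->N->(2,2)
  grid max=7 at (0,3)

(0,4) (0,3) (2,2)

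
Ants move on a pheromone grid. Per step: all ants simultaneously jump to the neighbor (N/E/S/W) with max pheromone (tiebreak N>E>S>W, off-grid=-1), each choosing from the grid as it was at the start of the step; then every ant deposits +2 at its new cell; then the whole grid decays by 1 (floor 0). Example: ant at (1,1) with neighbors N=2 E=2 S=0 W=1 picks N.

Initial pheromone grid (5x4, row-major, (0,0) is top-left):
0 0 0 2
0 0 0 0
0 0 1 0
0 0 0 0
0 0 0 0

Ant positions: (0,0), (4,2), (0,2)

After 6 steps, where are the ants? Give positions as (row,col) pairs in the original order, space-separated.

Step 1: ant0:(0,0)->E->(0,1) | ant1:(4,2)->N->(3,2) | ant2:(0,2)->E->(0,3)
  grid max=3 at (0,3)
Step 2: ant0:(0,1)->E->(0,2) | ant1:(3,2)->N->(2,2) | ant2:(0,3)->S->(1,3)
  grid max=2 at (0,3)
Step 3: ant0:(0,2)->E->(0,3) | ant1:(2,2)->N->(1,2) | ant2:(1,3)->N->(0,3)
  grid max=5 at (0,3)
Step 4: ant0:(0,3)->S->(1,3) | ant1:(1,2)->N->(0,2) | ant2:(0,3)->S->(1,3)
  grid max=4 at (0,3)
Step 5: ant0:(1,3)->N->(0,3) | ant1:(0,2)->E->(0,3) | ant2:(1,3)->N->(0,3)
  grid max=9 at (0,3)
Step 6: ant0:(0,3)->S->(1,3) | ant1:(0,3)->S->(1,3) | ant2:(0,3)->S->(1,3)
  grid max=8 at (0,3)

(1,3) (1,3) (1,3)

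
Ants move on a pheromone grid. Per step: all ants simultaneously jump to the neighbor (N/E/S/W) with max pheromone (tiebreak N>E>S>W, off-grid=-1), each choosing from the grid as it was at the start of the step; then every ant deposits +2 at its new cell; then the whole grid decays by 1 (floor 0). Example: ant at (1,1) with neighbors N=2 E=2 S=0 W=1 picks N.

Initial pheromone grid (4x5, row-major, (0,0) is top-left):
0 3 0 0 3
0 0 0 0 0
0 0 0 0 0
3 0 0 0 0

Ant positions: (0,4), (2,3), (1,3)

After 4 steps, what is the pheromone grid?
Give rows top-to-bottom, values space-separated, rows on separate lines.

After step 1: ants at (1,4),(1,3),(0,3)
  0 2 0 1 2
  0 0 0 1 1
  0 0 0 0 0
  2 0 0 0 0
After step 2: ants at (0,4),(0,3),(0,4)
  0 1 0 2 5
  0 0 0 0 0
  0 0 0 0 0
  1 0 0 0 0
After step 3: ants at (0,3),(0,4),(0,3)
  0 0 0 5 6
  0 0 0 0 0
  0 0 0 0 0
  0 0 0 0 0
After step 4: ants at (0,4),(0,3),(0,4)
  0 0 0 6 9
  0 0 0 0 0
  0 0 0 0 0
  0 0 0 0 0

0 0 0 6 9
0 0 0 0 0
0 0 0 0 0
0 0 0 0 0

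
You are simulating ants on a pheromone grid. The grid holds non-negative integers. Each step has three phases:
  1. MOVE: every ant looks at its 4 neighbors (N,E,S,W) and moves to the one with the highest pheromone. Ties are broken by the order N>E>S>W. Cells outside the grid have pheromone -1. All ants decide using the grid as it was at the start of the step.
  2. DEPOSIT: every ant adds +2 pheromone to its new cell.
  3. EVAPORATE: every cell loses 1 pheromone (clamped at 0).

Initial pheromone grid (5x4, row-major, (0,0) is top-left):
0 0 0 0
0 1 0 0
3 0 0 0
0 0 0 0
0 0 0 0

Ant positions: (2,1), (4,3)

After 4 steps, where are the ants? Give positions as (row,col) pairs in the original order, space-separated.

Step 1: ant0:(2,1)->W->(2,0) | ant1:(4,3)->N->(3,3)
  grid max=4 at (2,0)
Step 2: ant0:(2,0)->N->(1,0) | ant1:(3,3)->N->(2,3)
  grid max=3 at (2,0)
Step 3: ant0:(1,0)->S->(2,0) | ant1:(2,3)->N->(1,3)
  grid max=4 at (2,0)
Step 4: ant0:(2,0)->N->(1,0) | ant1:(1,3)->N->(0,3)
  grid max=3 at (2,0)

(1,0) (0,3)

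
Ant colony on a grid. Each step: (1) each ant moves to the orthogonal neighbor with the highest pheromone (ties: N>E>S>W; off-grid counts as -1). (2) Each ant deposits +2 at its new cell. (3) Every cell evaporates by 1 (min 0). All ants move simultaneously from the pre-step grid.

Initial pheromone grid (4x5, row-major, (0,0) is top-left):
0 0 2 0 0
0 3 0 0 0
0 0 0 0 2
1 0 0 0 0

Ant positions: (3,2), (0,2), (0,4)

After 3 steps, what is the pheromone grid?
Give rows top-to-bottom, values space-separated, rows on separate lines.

After step 1: ants at (2,2),(0,3),(1,4)
  0 0 1 1 0
  0 2 0 0 1
  0 0 1 0 1
  0 0 0 0 0
After step 2: ants at (1,2),(0,2),(2,4)
  0 0 2 0 0
  0 1 1 0 0
  0 0 0 0 2
  0 0 0 0 0
After step 3: ants at (0,2),(1,2),(1,4)
  0 0 3 0 0
  0 0 2 0 1
  0 0 0 0 1
  0 0 0 0 0

0 0 3 0 0
0 0 2 0 1
0 0 0 0 1
0 0 0 0 0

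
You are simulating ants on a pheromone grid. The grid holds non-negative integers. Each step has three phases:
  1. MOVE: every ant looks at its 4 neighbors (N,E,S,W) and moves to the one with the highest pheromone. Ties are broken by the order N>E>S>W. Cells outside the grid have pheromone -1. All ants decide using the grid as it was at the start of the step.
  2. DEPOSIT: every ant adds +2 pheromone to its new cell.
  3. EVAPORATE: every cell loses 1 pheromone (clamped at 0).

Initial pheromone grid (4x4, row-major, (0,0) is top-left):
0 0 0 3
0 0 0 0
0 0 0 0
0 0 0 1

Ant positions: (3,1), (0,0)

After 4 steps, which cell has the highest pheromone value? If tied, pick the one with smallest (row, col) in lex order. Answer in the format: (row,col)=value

Answer: (0,2)=1

Derivation:
Step 1: ant0:(3,1)->N->(2,1) | ant1:(0,0)->E->(0,1)
  grid max=2 at (0,3)
Step 2: ant0:(2,1)->N->(1,1) | ant1:(0,1)->E->(0,2)
  grid max=1 at (0,2)
Step 3: ant0:(1,1)->N->(0,1) | ant1:(0,2)->E->(0,3)
  grid max=2 at (0,3)
Step 4: ant0:(0,1)->E->(0,2) | ant1:(0,3)->S->(1,3)
  grid max=1 at (0,2)
Final grid:
  0 0 1 1
  0 0 0 1
  0 0 0 0
  0 0 0 0
Max pheromone 1 at (0,2)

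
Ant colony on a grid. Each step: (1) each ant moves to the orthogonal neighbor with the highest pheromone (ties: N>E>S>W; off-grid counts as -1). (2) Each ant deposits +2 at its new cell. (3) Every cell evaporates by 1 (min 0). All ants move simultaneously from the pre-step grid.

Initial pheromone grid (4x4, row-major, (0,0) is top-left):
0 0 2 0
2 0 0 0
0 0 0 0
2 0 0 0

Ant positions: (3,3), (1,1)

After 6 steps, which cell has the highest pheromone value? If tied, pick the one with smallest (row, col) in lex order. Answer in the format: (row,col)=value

Step 1: ant0:(3,3)->N->(2,3) | ant1:(1,1)->W->(1,0)
  grid max=3 at (1,0)
Step 2: ant0:(2,3)->N->(1,3) | ant1:(1,0)->N->(0,0)
  grid max=2 at (1,0)
Step 3: ant0:(1,3)->N->(0,3) | ant1:(0,0)->S->(1,0)
  grid max=3 at (1,0)
Step 4: ant0:(0,3)->S->(1,3) | ant1:(1,0)->N->(0,0)
  grid max=2 at (1,0)
Step 5: ant0:(1,3)->N->(0,3) | ant1:(0,0)->S->(1,0)
  grid max=3 at (1,0)
Step 6: ant0:(0,3)->S->(1,3) | ant1:(1,0)->N->(0,0)
  grid max=2 at (1,0)
Final grid:
  1 0 0 0
  2 0 0 1
  0 0 0 0
  0 0 0 0
Max pheromone 2 at (1,0)

Answer: (1,0)=2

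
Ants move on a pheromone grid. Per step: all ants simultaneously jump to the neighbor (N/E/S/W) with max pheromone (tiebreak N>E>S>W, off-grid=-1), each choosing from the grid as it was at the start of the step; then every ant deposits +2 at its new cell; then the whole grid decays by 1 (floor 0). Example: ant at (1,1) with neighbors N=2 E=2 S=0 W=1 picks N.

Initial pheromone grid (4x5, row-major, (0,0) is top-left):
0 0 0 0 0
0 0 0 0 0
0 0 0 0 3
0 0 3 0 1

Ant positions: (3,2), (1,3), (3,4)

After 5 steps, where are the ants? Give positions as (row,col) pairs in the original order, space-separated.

Step 1: ant0:(3,2)->N->(2,2) | ant1:(1,3)->N->(0,3) | ant2:(3,4)->N->(2,4)
  grid max=4 at (2,4)
Step 2: ant0:(2,2)->S->(3,2) | ant1:(0,3)->E->(0,4) | ant2:(2,4)->N->(1,4)
  grid max=3 at (2,4)
Step 3: ant0:(3,2)->N->(2,2) | ant1:(0,4)->S->(1,4) | ant2:(1,4)->S->(2,4)
  grid max=4 at (2,4)
Step 4: ant0:(2,2)->S->(3,2) | ant1:(1,4)->S->(2,4) | ant2:(2,4)->N->(1,4)
  grid max=5 at (2,4)
Step 5: ant0:(3,2)->N->(2,2) | ant1:(2,4)->N->(1,4) | ant2:(1,4)->S->(2,4)
  grid max=6 at (2,4)

(2,2) (1,4) (2,4)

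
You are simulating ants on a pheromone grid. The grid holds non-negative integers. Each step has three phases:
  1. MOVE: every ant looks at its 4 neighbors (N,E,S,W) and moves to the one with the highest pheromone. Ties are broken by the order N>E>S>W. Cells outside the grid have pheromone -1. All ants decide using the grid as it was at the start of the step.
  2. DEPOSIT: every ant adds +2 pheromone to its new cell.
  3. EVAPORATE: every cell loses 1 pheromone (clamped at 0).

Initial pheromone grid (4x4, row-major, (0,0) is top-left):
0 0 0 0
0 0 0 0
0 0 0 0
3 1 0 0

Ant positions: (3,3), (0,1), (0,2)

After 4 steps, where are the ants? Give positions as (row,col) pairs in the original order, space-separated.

Step 1: ant0:(3,3)->N->(2,3) | ant1:(0,1)->E->(0,2) | ant2:(0,2)->E->(0,3)
  grid max=2 at (3,0)
Step 2: ant0:(2,3)->N->(1,3) | ant1:(0,2)->E->(0,3) | ant2:(0,3)->W->(0,2)
  grid max=2 at (0,2)
Step 3: ant0:(1,3)->N->(0,3) | ant1:(0,3)->W->(0,2) | ant2:(0,2)->E->(0,3)
  grid max=5 at (0,3)
Step 4: ant0:(0,3)->W->(0,2) | ant1:(0,2)->E->(0,3) | ant2:(0,3)->W->(0,2)
  grid max=6 at (0,2)

(0,2) (0,3) (0,2)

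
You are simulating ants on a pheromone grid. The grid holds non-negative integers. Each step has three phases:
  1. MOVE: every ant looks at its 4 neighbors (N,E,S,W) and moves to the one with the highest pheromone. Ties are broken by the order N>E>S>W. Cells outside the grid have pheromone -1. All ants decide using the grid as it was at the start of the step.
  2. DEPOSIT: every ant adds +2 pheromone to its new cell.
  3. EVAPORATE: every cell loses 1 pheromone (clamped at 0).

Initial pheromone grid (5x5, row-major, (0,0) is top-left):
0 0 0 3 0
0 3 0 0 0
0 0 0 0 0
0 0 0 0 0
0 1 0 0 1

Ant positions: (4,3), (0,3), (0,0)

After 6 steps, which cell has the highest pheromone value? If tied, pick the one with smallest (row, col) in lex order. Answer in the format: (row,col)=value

Answer: (0,3)=3

Derivation:
Step 1: ant0:(4,3)->E->(4,4) | ant1:(0,3)->E->(0,4) | ant2:(0,0)->E->(0,1)
  grid max=2 at (0,3)
Step 2: ant0:(4,4)->N->(3,4) | ant1:(0,4)->W->(0,3) | ant2:(0,1)->S->(1,1)
  grid max=3 at (0,3)
Step 3: ant0:(3,4)->S->(4,4) | ant1:(0,3)->E->(0,4) | ant2:(1,1)->N->(0,1)
  grid max=2 at (0,3)
Step 4: ant0:(4,4)->N->(3,4) | ant1:(0,4)->W->(0,3) | ant2:(0,1)->S->(1,1)
  grid max=3 at (0,3)
Step 5: ant0:(3,4)->S->(4,4) | ant1:(0,3)->E->(0,4) | ant2:(1,1)->N->(0,1)
  grid max=2 at (0,3)
Step 6: ant0:(4,4)->N->(3,4) | ant1:(0,4)->W->(0,3) | ant2:(0,1)->S->(1,1)
  grid max=3 at (0,3)
Final grid:
  0 0 0 3 0
  0 3 0 0 0
  0 0 0 0 0
  0 0 0 0 1
  0 0 0 0 1
Max pheromone 3 at (0,3)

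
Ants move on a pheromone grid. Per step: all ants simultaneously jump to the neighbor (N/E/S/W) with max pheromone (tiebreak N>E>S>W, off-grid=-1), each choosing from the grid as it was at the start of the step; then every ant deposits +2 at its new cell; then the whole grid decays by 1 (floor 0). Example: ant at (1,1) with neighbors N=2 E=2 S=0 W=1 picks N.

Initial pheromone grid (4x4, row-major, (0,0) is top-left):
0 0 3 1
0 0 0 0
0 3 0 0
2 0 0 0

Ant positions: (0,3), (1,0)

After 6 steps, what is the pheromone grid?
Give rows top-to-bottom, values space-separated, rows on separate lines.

After step 1: ants at (0,2),(0,0)
  1 0 4 0
  0 0 0 0
  0 2 0 0
  1 0 0 0
After step 2: ants at (0,3),(0,1)
  0 1 3 1
  0 0 0 0
  0 1 0 0
  0 0 0 0
After step 3: ants at (0,2),(0,2)
  0 0 6 0
  0 0 0 0
  0 0 0 0
  0 0 0 0
After step 4: ants at (0,3),(0,3)
  0 0 5 3
  0 0 0 0
  0 0 0 0
  0 0 0 0
After step 5: ants at (0,2),(0,2)
  0 0 8 2
  0 0 0 0
  0 0 0 0
  0 0 0 0
After step 6: ants at (0,3),(0,3)
  0 0 7 5
  0 0 0 0
  0 0 0 0
  0 0 0 0

0 0 7 5
0 0 0 0
0 0 0 0
0 0 0 0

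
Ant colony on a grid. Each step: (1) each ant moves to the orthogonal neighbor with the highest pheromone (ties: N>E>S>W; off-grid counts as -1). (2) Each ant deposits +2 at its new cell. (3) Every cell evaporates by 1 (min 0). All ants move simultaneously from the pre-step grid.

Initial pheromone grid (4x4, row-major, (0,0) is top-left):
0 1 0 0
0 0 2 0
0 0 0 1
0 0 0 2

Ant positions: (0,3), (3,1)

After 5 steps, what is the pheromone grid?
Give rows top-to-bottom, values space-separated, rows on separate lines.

After step 1: ants at (1,3),(2,1)
  0 0 0 0
  0 0 1 1
  0 1 0 0
  0 0 0 1
After step 2: ants at (1,2),(1,1)
  0 0 0 0
  0 1 2 0
  0 0 0 0
  0 0 0 0
After step 3: ants at (1,1),(1,2)
  0 0 0 0
  0 2 3 0
  0 0 0 0
  0 0 0 0
After step 4: ants at (1,2),(1,1)
  0 0 0 0
  0 3 4 0
  0 0 0 0
  0 0 0 0
After step 5: ants at (1,1),(1,2)
  0 0 0 0
  0 4 5 0
  0 0 0 0
  0 0 0 0

0 0 0 0
0 4 5 0
0 0 0 0
0 0 0 0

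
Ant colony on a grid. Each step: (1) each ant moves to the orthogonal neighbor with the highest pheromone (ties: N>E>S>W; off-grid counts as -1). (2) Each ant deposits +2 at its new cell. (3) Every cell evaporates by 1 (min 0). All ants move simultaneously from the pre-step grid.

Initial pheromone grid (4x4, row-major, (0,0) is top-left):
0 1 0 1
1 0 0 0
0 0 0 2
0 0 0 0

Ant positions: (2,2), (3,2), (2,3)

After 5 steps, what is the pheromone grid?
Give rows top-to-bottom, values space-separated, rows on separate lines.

After step 1: ants at (2,3),(2,2),(1,3)
  0 0 0 0
  0 0 0 1
  0 0 1 3
  0 0 0 0
After step 2: ants at (1,3),(2,3),(2,3)
  0 0 0 0
  0 0 0 2
  0 0 0 6
  0 0 0 0
After step 3: ants at (2,3),(1,3),(1,3)
  0 0 0 0
  0 0 0 5
  0 0 0 7
  0 0 0 0
After step 4: ants at (1,3),(2,3),(2,3)
  0 0 0 0
  0 0 0 6
  0 0 0 10
  0 0 0 0
After step 5: ants at (2,3),(1,3),(1,3)
  0 0 0 0
  0 0 0 9
  0 0 0 11
  0 0 0 0

0 0 0 0
0 0 0 9
0 0 0 11
0 0 0 0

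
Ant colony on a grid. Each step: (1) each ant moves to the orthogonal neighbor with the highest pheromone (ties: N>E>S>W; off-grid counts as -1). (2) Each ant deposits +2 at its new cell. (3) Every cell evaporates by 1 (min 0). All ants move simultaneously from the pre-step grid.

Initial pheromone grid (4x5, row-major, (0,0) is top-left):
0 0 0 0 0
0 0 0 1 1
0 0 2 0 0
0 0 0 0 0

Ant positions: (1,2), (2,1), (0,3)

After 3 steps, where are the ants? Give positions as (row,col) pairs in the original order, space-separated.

Step 1: ant0:(1,2)->S->(2,2) | ant1:(2,1)->E->(2,2) | ant2:(0,3)->S->(1,3)
  grid max=5 at (2,2)
Step 2: ant0:(2,2)->N->(1,2) | ant1:(2,2)->N->(1,2) | ant2:(1,3)->N->(0,3)
  grid max=4 at (2,2)
Step 3: ant0:(1,2)->S->(2,2) | ant1:(1,2)->S->(2,2) | ant2:(0,3)->S->(1,3)
  grid max=7 at (2,2)

(2,2) (2,2) (1,3)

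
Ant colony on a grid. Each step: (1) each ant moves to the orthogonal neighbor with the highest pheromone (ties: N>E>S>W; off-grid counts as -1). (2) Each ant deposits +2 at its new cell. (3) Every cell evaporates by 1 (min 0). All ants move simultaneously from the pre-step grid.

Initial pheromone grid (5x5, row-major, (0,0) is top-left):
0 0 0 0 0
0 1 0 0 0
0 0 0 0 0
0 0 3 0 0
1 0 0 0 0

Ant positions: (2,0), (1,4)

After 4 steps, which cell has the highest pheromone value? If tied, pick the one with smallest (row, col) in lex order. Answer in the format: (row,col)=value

Answer: (0,2)=1

Derivation:
Step 1: ant0:(2,0)->N->(1,0) | ant1:(1,4)->N->(0,4)
  grid max=2 at (3,2)
Step 2: ant0:(1,0)->N->(0,0) | ant1:(0,4)->S->(1,4)
  grid max=1 at (0,0)
Step 3: ant0:(0,0)->E->(0,1) | ant1:(1,4)->N->(0,4)
  grid max=1 at (0,1)
Step 4: ant0:(0,1)->E->(0,2) | ant1:(0,4)->S->(1,4)
  grid max=1 at (0,2)
Final grid:
  0 0 1 0 0
  0 0 0 0 1
  0 0 0 0 0
  0 0 0 0 0
  0 0 0 0 0
Max pheromone 1 at (0,2)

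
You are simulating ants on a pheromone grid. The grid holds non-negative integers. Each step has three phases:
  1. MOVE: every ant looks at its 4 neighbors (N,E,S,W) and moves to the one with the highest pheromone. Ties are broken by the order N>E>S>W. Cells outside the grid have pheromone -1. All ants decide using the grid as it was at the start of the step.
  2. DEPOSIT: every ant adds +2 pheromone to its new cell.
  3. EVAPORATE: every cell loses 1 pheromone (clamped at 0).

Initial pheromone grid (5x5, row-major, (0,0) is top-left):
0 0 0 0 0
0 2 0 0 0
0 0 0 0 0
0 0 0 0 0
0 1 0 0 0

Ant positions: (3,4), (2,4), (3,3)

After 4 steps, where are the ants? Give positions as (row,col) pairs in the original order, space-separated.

Step 1: ant0:(3,4)->N->(2,4) | ant1:(2,4)->N->(1,4) | ant2:(3,3)->N->(2,3)
  grid max=1 at (1,1)
Step 2: ant0:(2,4)->N->(1,4) | ant1:(1,4)->S->(2,4) | ant2:(2,3)->E->(2,4)
  grid max=4 at (2,4)
Step 3: ant0:(1,4)->S->(2,4) | ant1:(2,4)->N->(1,4) | ant2:(2,4)->N->(1,4)
  grid max=5 at (1,4)
Step 4: ant0:(2,4)->N->(1,4) | ant1:(1,4)->S->(2,4) | ant2:(1,4)->S->(2,4)
  grid max=8 at (2,4)

(1,4) (2,4) (2,4)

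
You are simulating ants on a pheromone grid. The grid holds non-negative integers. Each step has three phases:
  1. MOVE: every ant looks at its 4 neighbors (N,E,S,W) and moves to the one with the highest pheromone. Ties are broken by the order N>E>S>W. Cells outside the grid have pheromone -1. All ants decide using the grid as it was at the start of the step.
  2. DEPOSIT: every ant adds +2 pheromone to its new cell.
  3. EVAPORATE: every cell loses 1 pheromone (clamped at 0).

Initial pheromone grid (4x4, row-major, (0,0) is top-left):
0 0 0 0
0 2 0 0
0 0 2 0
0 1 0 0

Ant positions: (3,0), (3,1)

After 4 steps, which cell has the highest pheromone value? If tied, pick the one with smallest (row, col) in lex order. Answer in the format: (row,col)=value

Step 1: ant0:(3,0)->E->(3,1) | ant1:(3,1)->N->(2,1)
  grid max=2 at (3,1)
Step 2: ant0:(3,1)->N->(2,1) | ant1:(2,1)->S->(3,1)
  grid max=3 at (3,1)
Step 3: ant0:(2,1)->S->(3,1) | ant1:(3,1)->N->(2,1)
  grid max=4 at (3,1)
Step 4: ant0:(3,1)->N->(2,1) | ant1:(2,1)->S->(3,1)
  grid max=5 at (3,1)
Final grid:
  0 0 0 0
  0 0 0 0
  0 4 0 0
  0 5 0 0
Max pheromone 5 at (3,1)

Answer: (3,1)=5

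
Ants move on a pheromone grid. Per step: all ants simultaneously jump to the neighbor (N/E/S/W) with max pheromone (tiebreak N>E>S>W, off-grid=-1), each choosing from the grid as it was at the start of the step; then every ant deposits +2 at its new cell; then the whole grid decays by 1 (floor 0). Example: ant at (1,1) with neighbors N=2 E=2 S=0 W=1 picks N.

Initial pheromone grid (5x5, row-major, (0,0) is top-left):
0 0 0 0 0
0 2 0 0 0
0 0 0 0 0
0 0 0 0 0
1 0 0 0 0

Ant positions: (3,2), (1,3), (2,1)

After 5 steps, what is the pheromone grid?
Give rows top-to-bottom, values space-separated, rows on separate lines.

After step 1: ants at (2,2),(0,3),(1,1)
  0 0 0 1 0
  0 3 0 0 0
  0 0 1 0 0
  0 0 0 0 0
  0 0 0 0 0
After step 2: ants at (1,2),(0,4),(0,1)
  0 1 0 0 1
  0 2 1 0 0
  0 0 0 0 0
  0 0 0 0 0
  0 0 0 0 0
After step 3: ants at (1,1),(1,4),(1,1)
  0 0 0 0 0
  0 5 0 0 1
  0 0 0 0 0
  0 0 0 0 0
  0 0 0 0 0
After step 4: ants at (0,1),(0,4),(0,1)
  0 3 0 0 1
  0 4 0 0 0
  0 0 0 0 0
  0 0 0 0 0
  0 0 0 0 0
After step 5: ants at (1,1),(1,4),(1,1)
  0 2 0 0 0
  0 7 0 0 1
  0 0 0 0 0
  0 0 0 0 0
  0 0 0 0 0

0 2 0 0 0
0 7 0 0 1
0 0 0 0 0
0 0 0 0 0
0 0 0 0 0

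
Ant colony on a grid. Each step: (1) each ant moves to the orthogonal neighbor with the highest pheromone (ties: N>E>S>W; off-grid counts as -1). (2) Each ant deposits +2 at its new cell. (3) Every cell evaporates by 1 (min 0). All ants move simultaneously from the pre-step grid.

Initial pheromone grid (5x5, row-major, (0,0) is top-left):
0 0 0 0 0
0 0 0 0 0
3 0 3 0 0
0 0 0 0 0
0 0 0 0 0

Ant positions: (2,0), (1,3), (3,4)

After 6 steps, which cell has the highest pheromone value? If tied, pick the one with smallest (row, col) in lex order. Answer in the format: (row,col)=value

Step 1: ant0:(2,0)->N->(1,0) | ant1:(1,3)->N->(0,3) | ant2:(3,4)->N->(2,4)
  grid max=2 at (2,0)
Step 2: ant0:(1,0)->S->(2,0) | ant1:(0,3)->E->(0,4) | ant2:(2,4)->N->(1,4)
  grid max=3 at (2,0)
Step 3: ant0:(2,0)->N->(1,0) | ant1:(0,4)->S->(1,4) | ant2:(1,4)->N->(0,4)
  grid max=2 at (0,4)
Step 4: ant0:(1,0)->S->(2,0) | ant1:(1,4)->N->(0,4) | ant2:(0,4)->S->(1,4)
  grid max=3 at (0,4)
Step 5: ant0:(2,0)->N->(1,0) | ant1:(0,4)->S->(1,4) | ant2:(1,4)->N->(0,4)
  grid max=4 at (0,4)
Step 6: ant0:(1,0)->S->(2,0) | ant1:(1,4)->N->(0,4) | ant2:(0,4)->S->(1,4)
  grid max=5 at (0,4)
Final grid:
  0 0 0 0 5
  0 0 0 0 5
  3 0 0 0 0
  0 0 0 0 0
  0 0 0 0 0
Max pheromone 5 at (0,4)

Answer: (0,4)=5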